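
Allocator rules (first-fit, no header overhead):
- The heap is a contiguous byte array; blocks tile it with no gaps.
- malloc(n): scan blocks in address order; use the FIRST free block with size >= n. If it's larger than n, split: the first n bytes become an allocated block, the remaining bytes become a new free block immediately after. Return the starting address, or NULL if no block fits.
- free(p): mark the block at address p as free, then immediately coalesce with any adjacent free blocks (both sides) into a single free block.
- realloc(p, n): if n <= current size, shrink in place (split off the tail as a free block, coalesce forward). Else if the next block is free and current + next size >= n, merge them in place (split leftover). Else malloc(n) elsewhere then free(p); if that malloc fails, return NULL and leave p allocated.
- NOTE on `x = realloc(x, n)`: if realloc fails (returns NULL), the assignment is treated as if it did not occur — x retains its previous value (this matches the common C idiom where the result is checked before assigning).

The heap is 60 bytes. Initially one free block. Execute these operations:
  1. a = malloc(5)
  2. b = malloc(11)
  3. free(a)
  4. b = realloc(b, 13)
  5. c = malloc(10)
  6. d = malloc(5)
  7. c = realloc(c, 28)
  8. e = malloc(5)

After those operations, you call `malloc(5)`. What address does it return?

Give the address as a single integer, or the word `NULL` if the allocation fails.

Answer: 51

Derivation:
Op 1: a = malloc(5) -> a = 0; heap: [0-4 ALLOC][5-59 FREE]
Op 2: b = malloc(11) -> b = 5; heap: [0-4 ALLOC][5-15 ALLOC][16-59 FREE]
Op 3: free(a) -> (freed a); heap: [0-4 FREE][5-15 ALLOC][16-59 FREE]
Op 4: b = realloc(b, 13) -> b = 5; heap: [0-4 FREE][5-17 ALLOC][18-59 FREE]
Op 5: c = malloc(10) -> c = 18; heap: [0-4 FREE][5-17 ALLOC][18-27 ALLOC][28-59 FREE]
Op 6: d = malloc(5) -> d = 0; heap: [0-4 ALLOC][5-17 ALLOC][18-27 ALLOC][28-59 FREE]
Op 7: c = realloc(c, 28) -> c = 18; heap: [0-4 ALLOC][5-17 ALLOC][18-45 ALLOC][46-59 FREE]
Op 8: e = malloc(5) -> e = 46; heap: [0-4 ALLOC][5-17 ALLOC][18-45 ALLOC][46-50 ALLOC][51-59 FREE]
malloc(5): first-fit scan over [0-4 ALLOC][5-17 ALLOC][18-45 ALLOC][46-50 ALLOC][51-59 FREE] -> 51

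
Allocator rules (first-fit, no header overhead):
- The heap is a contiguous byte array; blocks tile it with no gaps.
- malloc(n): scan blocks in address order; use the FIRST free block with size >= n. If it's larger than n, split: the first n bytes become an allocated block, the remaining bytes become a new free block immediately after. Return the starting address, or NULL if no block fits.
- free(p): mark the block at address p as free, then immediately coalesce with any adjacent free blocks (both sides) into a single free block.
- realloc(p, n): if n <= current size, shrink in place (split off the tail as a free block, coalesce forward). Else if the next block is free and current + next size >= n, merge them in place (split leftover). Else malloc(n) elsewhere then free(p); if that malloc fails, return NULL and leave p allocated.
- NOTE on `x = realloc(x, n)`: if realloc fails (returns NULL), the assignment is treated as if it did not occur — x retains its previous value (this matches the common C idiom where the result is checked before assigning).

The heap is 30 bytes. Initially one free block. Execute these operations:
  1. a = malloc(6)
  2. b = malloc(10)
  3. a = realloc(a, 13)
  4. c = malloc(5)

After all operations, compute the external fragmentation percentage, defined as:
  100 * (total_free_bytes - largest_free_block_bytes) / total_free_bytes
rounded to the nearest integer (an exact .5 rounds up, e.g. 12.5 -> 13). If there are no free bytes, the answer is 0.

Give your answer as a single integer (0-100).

Answer: 50

Derivation:
Op 1: a = malloc(6) -> a = 0; heap: [0-5 ALLOC][6-29 FREE]
Op 2: b = malloc(10) -> b = 6; heap: [0-5 ALLOC][6-15 ALLOC][16-29 FREE]
Op 3: a = realloc(a, 13) -> a = 16; heap: [0-5 FREE][6-15 ALLOC][16-28 ALLOC][29-29 FREE]
Op 4: c = malloc(5) -> c = 0; heap: [0-4 ALLOC][5-5 FREE][6-15 ALLOC][16-28 ALLOC][29-29 FREE]
Free blocks: [1 1] total_free=2 largest=1 -> 100*(2-1)/2 = 100/2 = 50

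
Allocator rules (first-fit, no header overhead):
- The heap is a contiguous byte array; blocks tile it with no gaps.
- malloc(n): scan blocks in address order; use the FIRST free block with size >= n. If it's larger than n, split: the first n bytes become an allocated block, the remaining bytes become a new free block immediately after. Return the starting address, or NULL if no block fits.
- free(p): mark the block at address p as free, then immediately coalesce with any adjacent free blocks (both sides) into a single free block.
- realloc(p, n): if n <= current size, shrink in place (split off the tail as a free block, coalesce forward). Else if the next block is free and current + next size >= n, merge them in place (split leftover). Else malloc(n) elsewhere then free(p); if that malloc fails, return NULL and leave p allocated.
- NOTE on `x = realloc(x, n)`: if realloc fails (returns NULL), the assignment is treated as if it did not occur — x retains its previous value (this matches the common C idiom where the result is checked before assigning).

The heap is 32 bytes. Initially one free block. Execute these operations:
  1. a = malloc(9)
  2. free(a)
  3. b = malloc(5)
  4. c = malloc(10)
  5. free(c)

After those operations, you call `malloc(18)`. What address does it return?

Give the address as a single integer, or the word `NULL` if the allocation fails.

Answer: 5

Derivation:
Op 1: a = malloc(9) -> a = 0; heap: [0-8 ALLOC][9-31 FREE]
Op 2: free(a) -> (freed a); heap: [0-31 FREE]
Op 3: b = malloc(5) -> b = 0; heap: [0-4 ALLOC][5-31 FREE]
Op 4: c = malloc(10) -> c = 5; heap: [0-4 ALLOC][5-14 ALLOC][15-31 FREE]
Op 5: free(c) -> (freed c); heap: [0-4 ALLOC][5-31 FREE]
malloc(18): first-fit scan over [0-4 ALLOC][5-31 FREE] -> 5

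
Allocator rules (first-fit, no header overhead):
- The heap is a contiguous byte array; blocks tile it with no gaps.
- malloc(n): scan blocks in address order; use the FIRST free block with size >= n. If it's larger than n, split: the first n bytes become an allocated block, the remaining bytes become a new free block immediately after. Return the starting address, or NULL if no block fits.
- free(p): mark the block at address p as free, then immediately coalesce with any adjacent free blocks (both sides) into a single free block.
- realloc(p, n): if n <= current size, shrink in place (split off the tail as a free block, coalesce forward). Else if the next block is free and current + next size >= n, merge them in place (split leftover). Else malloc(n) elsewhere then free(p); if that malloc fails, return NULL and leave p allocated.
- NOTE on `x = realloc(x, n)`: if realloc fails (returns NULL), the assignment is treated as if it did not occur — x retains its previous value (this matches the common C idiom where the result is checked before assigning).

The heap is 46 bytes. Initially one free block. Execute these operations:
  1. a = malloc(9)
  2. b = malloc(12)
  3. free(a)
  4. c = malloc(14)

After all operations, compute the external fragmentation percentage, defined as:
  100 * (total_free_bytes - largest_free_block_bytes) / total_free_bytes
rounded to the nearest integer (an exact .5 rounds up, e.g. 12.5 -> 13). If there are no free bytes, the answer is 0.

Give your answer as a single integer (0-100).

Op 1: a = malloc(9) -> a = 0; heap: [0-8 ALLOC][9-45 FREE]
Op 2: b = malloc(12) -> b = 9; heap: [0-8 ALLOC][9-20 ALLOC][21-45 FREE]
Op 3: free(a) -> (freed a); heap: [0-8 FREE][9-20 ALLOC][21-45 FREE]
Op 4: c = malloc(14) -> c = 21; heap: [0-8 FREE][9-20 ALLOC][21-34 ALLOC][35-45 FREE]
Free blocks: [9 11] total_free=20 largest=11 -> 100*(20-11)/20 = 900/20 = 45

Answer: 45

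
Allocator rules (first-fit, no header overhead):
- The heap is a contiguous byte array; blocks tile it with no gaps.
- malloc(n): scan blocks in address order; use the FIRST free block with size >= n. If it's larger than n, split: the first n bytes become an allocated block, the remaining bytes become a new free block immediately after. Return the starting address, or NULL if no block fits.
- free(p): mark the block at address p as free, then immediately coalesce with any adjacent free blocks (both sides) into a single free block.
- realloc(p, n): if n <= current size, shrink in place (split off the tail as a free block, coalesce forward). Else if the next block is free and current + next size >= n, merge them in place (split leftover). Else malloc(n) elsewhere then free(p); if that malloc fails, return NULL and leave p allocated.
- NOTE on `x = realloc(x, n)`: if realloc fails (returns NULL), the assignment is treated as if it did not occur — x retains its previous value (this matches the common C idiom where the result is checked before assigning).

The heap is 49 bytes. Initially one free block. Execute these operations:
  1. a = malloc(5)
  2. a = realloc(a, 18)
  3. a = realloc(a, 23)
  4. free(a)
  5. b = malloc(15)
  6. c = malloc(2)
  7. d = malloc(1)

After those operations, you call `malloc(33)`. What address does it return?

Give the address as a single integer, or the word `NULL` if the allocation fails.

Answer: NULL

Derivation:
Op 1: a = malloc(5) -> a = 0; heap: [0-4 ALLOC][5-48 FREE]
Op 2: a = realloc(a, 18) -> a = 0; heap: [0-17 ALLOC][18-48 FREE]
Op 3: a = realloc(a, 23) -> a = 0; heap: [0-22 ALLOC][23-48 FREE]
Op 4: free(a) -> (freed a); heap: [0-48 FREE]
Op 5: b = malloc(15) -> b = 0; heap: [0-14 ALLOC][15-48 FREE]
Op 6: c = malloc(2) -> c = 15; heap: [0-14 ALLOC][15-16 ALLOC][17-48 FREE]
Op 7: d = malloc(1) -> d = 17; heap: [0-14 ALLOC][15-16 ALLOC][17-17 ALLOC][18-48 FREE]
malloc(33): first-fit scan over [0-14 ALLOC][15-16 ALLOC][17-17 ALLOC][18-48 FREE] -> NULL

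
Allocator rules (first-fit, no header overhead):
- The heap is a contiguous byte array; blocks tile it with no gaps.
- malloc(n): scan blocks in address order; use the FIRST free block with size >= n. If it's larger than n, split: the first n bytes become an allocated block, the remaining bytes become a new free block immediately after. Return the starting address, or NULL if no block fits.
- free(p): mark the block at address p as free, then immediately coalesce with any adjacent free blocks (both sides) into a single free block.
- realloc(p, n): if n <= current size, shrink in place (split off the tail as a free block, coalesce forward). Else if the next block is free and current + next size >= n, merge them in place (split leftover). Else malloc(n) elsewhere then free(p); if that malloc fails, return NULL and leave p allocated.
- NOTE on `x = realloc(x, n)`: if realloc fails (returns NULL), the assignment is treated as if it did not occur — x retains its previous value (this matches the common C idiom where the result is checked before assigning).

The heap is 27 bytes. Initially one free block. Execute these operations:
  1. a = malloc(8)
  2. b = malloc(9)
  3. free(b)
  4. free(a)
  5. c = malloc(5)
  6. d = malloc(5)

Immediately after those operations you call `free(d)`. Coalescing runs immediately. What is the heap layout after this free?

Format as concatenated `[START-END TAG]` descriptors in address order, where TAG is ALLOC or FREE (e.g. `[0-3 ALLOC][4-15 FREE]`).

Answer: [0-4 ALLOC][5-26 FREE]

Derivation:
Op 1: a = malloc(8) -> a = 0; heap: [0-7 ALLOC][8-26 FREE]
Op 2: b = malloc(9) -> b = 8; heap: [0-7 ALLOC][8-16 ALLOC][17-26 FREE]
Op 3: free(b) -> (freed b); heap: [0-7 ALLOC][8-26 FREE]
Op 4: free(a) -> (freed a); heap: [0-26 FREE]
Op 5: c = malloc(5) -> c = 0; heap: [0-4 ALLOC][5-26 FREE]
Op 6: d = malloc(5) -> d = 5; heap: [0-4 ALLOC][5-9 ALLOC][10-26 FREE]
free(d): d = 5 -> block [5-9 ALLOC]; mark free, coalesce with adjacent free neighbors -> [0-4 ALLOC][5-26 FREE]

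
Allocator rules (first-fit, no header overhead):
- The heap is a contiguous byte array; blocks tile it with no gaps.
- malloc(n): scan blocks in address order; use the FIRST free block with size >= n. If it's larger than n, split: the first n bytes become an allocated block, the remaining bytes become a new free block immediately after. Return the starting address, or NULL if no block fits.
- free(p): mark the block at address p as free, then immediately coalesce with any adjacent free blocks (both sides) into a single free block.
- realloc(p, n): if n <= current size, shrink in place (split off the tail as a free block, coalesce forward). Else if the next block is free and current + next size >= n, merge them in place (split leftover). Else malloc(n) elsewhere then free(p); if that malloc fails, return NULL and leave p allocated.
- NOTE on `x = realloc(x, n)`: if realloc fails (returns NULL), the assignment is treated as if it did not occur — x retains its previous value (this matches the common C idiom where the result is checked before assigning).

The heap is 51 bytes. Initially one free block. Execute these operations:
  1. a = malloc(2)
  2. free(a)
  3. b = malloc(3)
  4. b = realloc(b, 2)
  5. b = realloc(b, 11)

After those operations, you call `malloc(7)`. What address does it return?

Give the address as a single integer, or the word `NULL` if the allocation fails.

Answer: 11

Derivation:
Op 1: a = malloc(2) -> a = 0; heap: [0-1 ALLOC][2-50 FREE]
Op 2: free(a) -> (freed a); heap: [0-50 FREE]
Op 3: b = malloc(3) -> b = 0; heap: [0-2 ALLOC][3-50 FREE]
Op 4: b = realloc(b, 2) -> b = 0; heap: [0-1 ALLOC][2-50 FREE]
Op 5: b = realloc(b, 11) -> b = 0; heap: [0-10 ALLOC][11-50 FREE]
malloc(7): first-fit scan over [0-10 ALLOC][11-50 FREE] -> 11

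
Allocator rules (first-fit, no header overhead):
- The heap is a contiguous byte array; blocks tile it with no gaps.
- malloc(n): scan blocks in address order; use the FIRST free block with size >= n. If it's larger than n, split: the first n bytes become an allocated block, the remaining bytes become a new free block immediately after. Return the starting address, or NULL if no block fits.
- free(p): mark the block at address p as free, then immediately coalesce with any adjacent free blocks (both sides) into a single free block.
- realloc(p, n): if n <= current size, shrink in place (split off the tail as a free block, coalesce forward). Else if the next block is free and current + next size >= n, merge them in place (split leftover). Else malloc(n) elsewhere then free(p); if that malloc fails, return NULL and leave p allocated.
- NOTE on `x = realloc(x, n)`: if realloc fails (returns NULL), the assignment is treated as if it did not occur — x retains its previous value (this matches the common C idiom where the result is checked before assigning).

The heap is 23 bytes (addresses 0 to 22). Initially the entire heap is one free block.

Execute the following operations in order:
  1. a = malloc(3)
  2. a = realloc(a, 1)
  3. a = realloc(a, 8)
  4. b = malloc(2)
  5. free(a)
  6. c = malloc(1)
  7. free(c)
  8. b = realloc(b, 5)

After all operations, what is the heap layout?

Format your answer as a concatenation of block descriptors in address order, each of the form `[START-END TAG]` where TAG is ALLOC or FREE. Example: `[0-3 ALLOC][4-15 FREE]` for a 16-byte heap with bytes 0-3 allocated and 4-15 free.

Op 1: a = malloc(3) -> a = 0; heap: [0-2 ALLOC][3-22 FREE]
Op 2: a = realloc(a, 1) -> a = 0; heap: [0-0 ALLOC][1-22 FREE]
Op 3: a = realloc(a, 8) -> a = 0; heap: [0-7 ALLOC][8-22 FREE]
Op 4: b = malloc(2) -> b = 8; heap: [0-7 ALLOC][8-9 ALLOC][10-22 FREE]
Op 5: free(a) -> (freed a); heap: [0-7 FREE][8-9 ALLOC][10-22 FREE]
Op 6: c = malloc(1) -> c = 0; heap: [0-0 ALLOC][1-7 FREE][8-9 ALLOC][10-22 FREE]
Op 7: free(c) -> (freed c); heap: [0-7 FREE][8-9 ALLOC][10-22 FREE]
Op 8: b = realloc(b, 5) -> b = 8; heap: [0-7 FREE][8-12 ALLOC][13-22 FREE]

Answer: [0-7 FREE][8-12 ALLOC][13-22 FREE]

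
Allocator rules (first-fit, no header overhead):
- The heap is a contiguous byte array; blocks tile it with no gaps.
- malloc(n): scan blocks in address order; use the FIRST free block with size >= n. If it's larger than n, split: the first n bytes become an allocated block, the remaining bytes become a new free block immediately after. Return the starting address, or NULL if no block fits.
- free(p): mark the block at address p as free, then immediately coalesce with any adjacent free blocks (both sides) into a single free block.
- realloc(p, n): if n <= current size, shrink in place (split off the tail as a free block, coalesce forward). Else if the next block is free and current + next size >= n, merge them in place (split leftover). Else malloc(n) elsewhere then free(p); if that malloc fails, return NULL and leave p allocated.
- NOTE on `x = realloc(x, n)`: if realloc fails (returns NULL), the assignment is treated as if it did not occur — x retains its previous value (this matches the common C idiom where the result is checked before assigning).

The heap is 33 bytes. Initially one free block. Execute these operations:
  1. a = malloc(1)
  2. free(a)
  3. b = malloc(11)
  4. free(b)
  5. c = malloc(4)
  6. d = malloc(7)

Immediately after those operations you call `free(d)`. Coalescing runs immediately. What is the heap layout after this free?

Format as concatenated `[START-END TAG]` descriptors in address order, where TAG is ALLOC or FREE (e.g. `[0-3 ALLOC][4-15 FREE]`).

Op 1: a = malloc(1) -> a = 0; heap: [0-0 ALLOC][1-32 FREE]
Op 2: free(a) -> (freed a); heap: [0-32 FREE]
Op 3: b = malloc(11) -> b = 0; heap: [0-10 ALLOC][11-32 FREE]
Op 4: free(b) -> (freed b); heap: [0-32 FREE]
Op 5: c = malloc(4) -> c = 0; heap: [0-3 ALLOC][4-32 FREE]
Op 6: d = malloc(7) -> d = 4; heap: [0-3 ALLOC][4-10 ALLOC][11-32 FREE]
free(d): d = 4 -> block [4-10 ALLOC]; mark free, coalesce with adjacent free neighbors -> [0-3 ALLOC][4-32 FREE]

Answer: [0-3 ALLOC][4-32 FREE]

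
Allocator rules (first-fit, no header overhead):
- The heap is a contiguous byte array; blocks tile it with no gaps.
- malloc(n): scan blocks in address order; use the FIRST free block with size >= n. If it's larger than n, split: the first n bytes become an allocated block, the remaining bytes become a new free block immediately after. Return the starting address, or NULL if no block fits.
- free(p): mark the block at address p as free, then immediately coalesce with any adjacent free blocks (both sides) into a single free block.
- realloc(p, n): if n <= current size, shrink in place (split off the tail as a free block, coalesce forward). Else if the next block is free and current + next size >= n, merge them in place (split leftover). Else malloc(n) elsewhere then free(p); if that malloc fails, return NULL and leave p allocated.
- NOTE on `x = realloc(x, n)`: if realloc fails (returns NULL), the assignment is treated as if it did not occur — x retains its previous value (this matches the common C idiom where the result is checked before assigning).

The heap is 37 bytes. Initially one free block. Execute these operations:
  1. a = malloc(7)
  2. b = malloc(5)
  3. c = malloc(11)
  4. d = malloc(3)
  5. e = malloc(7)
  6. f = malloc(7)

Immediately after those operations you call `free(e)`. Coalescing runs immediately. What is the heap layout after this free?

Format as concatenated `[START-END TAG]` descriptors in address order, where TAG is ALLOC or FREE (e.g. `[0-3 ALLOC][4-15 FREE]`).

Op 1: a = malloc(7) -> a = 0; heap: [0-6 ALLOC][7-36 FREE]
Op 2: b = malloc(5) -> b = 7; heap: [0-6 ALLOC][7-11 ALLOC][12-36 FREE]
Op 3: c = malloc(11) -> c = 12; heap: [0-6 ALLOC][7-11 ALLOC][12-22 ALLOC][23-36 FREE]
Op 4: d = malloc(3) -> d = 23; heap: [0-6 ALLOC][7-11 ALLOC][12-22 ALLOC][23-25 ALLOC][26-36 FREE]
Op 5: e = malloc(7) -> e = 26; heap: [0-6 ALLOC][7-11 ALLOC][12-22 ALLOC][23-25 ALLOC][26-32 ALLOC][33-36 FREE]
Op 6: f = malloc(7) -> f = NULL; heap: [0-6 ALLOC][7-11 ALLOC][12-22 ALLOC][23-25 ALLOC][26-32 ALLOC][33-36 FREE]
free(e): e = 26 -> block [26-32 ALLOC]; mark free, coalesce with adjacent free neighbors -> [0-6 ALLOC][7-11 ALLOC][12-22 ALLOC][23-25 ALLOC][26-36 FREE]

Answer: [0-6 ALLOC][7-11 ALLOC][12-22 ALLOC][23-25 ALLOC][26-36 FREE]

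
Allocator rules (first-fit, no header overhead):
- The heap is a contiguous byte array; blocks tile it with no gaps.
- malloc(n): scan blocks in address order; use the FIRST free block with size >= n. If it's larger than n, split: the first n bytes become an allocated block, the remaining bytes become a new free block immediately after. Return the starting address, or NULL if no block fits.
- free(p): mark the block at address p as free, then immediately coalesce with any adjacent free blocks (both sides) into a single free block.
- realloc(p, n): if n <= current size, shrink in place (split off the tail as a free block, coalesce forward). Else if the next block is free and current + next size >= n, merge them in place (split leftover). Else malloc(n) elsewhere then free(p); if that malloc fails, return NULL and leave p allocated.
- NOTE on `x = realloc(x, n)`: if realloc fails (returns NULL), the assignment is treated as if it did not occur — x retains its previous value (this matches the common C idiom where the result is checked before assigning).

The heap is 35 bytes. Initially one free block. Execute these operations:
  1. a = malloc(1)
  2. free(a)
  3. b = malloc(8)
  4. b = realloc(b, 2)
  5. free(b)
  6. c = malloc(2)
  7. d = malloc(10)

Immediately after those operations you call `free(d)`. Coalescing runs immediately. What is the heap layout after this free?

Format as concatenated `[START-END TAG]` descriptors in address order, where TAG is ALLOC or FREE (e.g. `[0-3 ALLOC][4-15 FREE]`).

Op 1: a = malloc(1) -> a = 0; heap: [0-0 ALLOC][1-34 FREE]
Op 2: free(a) -> (freed a); heap: [0-34 FREE]
Op 3: b = malloc(8) -> b = 0; heap: [0-7 ALLOC][8-34 FREE]
Op 4: b = realloc(b, 2) -> b = 0; heap: [0-1 ALLOC][2-34 FREE]
Op 5: free(b) -> (freed b); heap: [0-34 FREE]
Op 6: c = malloc(2) -> c = 0; heap: [0-1 ALLOC][2-34 FREE]
Op 7: d = malloc(10) -> d = 2; heap: [0-1 ALLOC][2-11 ALLOC][12-34 FREE]
free(d): d = 2 -> block [2-11 ALLOC]; mark free, coalesce with adjacent free neighbors -> [0-1 ALLOC][2-34 FREE]

Answer: [0-1 ALLOC][2-34 FREE]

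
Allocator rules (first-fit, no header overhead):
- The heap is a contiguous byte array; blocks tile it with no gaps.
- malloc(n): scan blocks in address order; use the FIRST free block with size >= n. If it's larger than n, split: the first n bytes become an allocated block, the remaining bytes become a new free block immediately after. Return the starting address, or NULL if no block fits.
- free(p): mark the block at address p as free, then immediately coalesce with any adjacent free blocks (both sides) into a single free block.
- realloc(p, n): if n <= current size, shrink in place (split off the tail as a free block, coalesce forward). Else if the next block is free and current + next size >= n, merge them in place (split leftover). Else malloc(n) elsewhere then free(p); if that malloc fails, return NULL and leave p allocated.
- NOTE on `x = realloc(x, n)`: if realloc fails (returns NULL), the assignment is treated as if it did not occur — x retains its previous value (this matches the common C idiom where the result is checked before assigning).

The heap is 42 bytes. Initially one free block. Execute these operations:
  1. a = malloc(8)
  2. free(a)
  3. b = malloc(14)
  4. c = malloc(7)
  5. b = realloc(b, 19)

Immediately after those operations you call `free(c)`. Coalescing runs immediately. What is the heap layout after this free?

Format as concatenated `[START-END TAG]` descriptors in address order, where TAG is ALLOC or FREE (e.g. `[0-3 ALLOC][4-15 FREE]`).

Answer: [0-20 FREE][21-39 ALLOC][40-41 FREE]

Derivation:
Op 1: a = malloc(8) -> a = 0; heap: [0-7 ALLOC][8-41 FREE]
Op 2: free(a) -> (freed a); heap: [0-41 FREE]
Op 3: b = malloc(14) -> b = 0; heap: [0-13 ALLOC][14-41 FREE]
Op 4: c = malloc(7) -> c = 14; heap: [0-13 ALLOC][14-20 ALLOC][21-41 FREE]
Op 5: b = realloc(b, 19) -> b = 21; heap: [0-13 FREE][14-20 ALLOC][21-39 ALLOC][40-41 FREE]
free(c): c = 14 -> block [14-20 ALLOC]; mark free, coalesce with adjacent free neighbors -> [0-20 FREE][21-39 ALLOC][40-41 FREE]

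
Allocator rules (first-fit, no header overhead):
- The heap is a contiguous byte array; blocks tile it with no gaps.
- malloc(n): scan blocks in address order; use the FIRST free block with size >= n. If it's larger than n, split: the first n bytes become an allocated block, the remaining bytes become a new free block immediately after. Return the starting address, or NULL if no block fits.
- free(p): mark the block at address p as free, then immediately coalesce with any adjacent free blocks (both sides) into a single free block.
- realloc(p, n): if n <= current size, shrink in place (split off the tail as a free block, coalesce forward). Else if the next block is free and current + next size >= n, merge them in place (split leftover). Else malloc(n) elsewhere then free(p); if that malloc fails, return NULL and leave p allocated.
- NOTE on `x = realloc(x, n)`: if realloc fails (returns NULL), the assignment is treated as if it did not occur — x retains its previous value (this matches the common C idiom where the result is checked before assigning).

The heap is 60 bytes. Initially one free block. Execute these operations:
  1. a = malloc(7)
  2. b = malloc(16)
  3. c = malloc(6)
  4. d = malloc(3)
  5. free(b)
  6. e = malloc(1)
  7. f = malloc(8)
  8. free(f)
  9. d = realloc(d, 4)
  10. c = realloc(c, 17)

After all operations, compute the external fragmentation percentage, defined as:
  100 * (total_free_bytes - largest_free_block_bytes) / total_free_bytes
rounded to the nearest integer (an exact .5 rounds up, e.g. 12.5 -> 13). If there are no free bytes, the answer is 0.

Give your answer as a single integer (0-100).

Op 1: a = malloc(7) -> a = 0; heap: [0-6 ALLOC][7-59 FREE]
Op 2: b = malloc(16) -> b = 7; heap: [0-6 ALLOC][7-22 ALLOC][23-59 FREE]
Op 3: c = malloc(6) -> c = 23; heap: [0-6 ALLOC][7-22 ALLOC][23-28 ALLOC][29-59 FREE]
Op 4: d = malloc(3) -> d = 29; heap: [0-6 ALLOC][7-22 ALLOC][23-28 ALLOC][29-31 ALLOC][32-59 FREE]
Op 5: free(b) -> (freed b); heap: [0-6 ALLOC][7-22 FREE][23-28 ALLOC][29-31 ALLOC][32-59 FREE]
Op 6: e = malloc(1) -> e = 7; heap: [0-6 ALLOC][7-7 ALLOC][8-22 FREE][23-28 ALLOC][29-31 ALLOC][32-59 FREE]
Op 7: f = malloc(8) -> f = 8; heap: [0-6 ALLOC][7-7 ALLOC][8-15 ALLOC][16-22 FREE][23-28 ALLOC][29-31 ALLOC][32-59 FREE]
Op 8: free(f) -> (freed f); heap: [0-6 ALLOC][7-7 ALLOC][8-22 FREE][23-28 ALLOC][29-31 ALLOC][32-59 FREE]
Op 9: d = realloc(d, 4) -> d = 29; heap: [0-6 ALLOC][7-7 ALLOC][8-22 FREE][23-28 ALLOC][29-32 ALLOC][33-59 FREE]
Op 10: c = realloc(c, 17) -> c = 33; heap: [0-6 ALLOC][7-7 ALLOC][8-28 FREE][29-32 ALLOC][33-49 ALLOC][50-59 FREE]
Free blocks: [21 10] total_free=31 largest=21 -> 100*(31-21)/31 = 1000/31 ≈ 32.258 -> rounds to 32

Answer: 32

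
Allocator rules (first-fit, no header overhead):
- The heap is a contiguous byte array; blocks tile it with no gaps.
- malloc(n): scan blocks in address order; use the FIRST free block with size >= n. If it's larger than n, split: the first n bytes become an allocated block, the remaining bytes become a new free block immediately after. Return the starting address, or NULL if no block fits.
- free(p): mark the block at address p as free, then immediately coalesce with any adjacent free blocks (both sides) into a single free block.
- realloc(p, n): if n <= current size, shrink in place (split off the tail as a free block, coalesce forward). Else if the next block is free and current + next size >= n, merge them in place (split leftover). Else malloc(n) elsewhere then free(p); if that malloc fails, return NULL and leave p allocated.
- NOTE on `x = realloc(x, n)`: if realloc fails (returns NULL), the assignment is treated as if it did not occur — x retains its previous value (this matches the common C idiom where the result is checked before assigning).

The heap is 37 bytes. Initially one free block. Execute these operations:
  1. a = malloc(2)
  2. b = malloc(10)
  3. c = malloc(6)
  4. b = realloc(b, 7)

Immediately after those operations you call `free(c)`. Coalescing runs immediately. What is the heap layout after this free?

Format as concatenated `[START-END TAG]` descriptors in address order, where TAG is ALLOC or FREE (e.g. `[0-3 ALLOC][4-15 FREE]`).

Op 1: a = malloc(2) -> a = 0; heap: [0-1 ALLOC][2-36 FREE]
Op 2: b = malloc(10) -> b = 2; heap: [0-1 ALLOC][2-11 ALLOC][12-36 FREE]
Op 3: c = malloc(6) -> c = 12; heap: [0-1 ALLOC][2-11 ALLOC][12-17 ALLOC][18-36 FREE]
Op 4: b = realloc(b, 7) -> b = 2; heap: [0-1 ALLOC][2-8 ALLOC][9-11 FREE][12-17 ALLOC][18-36 FREE]
free(c): c = 12 -> block [12-17 ALLOC]; mark free, coalesce with adjacent free neighbors -> [0-1 ALLOC][2-8 ALLOC][9-36 FREE]

Answer: [0-1 ALLOC][2-8 ALLOC][9-36 FREE]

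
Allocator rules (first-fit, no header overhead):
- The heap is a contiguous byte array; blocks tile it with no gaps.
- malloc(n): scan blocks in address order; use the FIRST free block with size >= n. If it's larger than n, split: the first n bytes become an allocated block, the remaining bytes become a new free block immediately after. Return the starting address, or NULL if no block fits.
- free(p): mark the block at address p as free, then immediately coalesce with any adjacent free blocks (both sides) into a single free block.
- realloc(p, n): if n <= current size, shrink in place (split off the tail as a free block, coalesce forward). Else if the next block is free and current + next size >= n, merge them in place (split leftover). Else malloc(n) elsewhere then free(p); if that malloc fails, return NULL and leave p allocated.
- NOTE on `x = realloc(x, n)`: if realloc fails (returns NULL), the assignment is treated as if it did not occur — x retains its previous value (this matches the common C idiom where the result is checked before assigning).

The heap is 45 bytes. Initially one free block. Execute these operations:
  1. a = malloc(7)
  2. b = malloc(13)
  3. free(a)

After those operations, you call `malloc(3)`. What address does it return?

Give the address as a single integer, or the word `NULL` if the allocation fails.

Op 1: a = malloc(7) -> a = 0; heap: [0-6 ALLOC][7-44 FREE]
Op 2: b = malloc(13) -> b = 7; heap: [0-6 ALLOC][7-19 ALLOC][20-44 FREE]
Op 3: free(a) -> (freed a); heap: [0-6 FREE][7-19 ALLOC][20-44 FREE]
malloc(3): first-fit scan over [0-6 FREE][7-19 ALLOC][20-44 FREE] -> 0

Answer: 0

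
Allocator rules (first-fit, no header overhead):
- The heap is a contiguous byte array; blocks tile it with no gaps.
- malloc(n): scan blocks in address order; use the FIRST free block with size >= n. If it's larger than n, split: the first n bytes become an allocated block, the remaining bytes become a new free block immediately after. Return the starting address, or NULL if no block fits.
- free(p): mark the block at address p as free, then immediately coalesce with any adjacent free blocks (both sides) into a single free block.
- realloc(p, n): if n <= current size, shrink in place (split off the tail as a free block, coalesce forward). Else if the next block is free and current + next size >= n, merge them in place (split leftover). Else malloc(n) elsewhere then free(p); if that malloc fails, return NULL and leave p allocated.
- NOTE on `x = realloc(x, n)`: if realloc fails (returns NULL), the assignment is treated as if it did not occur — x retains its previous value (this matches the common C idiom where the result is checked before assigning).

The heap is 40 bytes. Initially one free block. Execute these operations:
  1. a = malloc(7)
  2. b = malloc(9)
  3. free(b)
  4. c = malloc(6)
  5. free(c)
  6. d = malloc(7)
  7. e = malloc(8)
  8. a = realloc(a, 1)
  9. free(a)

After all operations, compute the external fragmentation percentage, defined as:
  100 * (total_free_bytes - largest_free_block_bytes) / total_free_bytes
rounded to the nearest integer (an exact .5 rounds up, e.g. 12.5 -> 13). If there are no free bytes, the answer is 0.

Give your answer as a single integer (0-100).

Op 1: a = malloc(7) -> a = 0; heap: [0-6 ALLOC][7-39 FREE]
Op 2: b = malloc(9) -> b = 7; heap: [0-6 ALLOC][7-15 ALLOC][16-39 FREE]
Op 3: free(b) -> (freed b); heap: [0-6 ALLOC][7-39 FREE]
Op 4: c = malloc(6) -> c = 7; heap: [0-6 ALLOC][7-12 ALLOC][13-39 FREE]
Op 5: free(c) -> (freed c); heap: [0-6 ALLOC][7-39 FREE]
Op 6: d = malloc(7) -> d = 7; heap: [0-6 ALLOC][7-13 ALLOC][14-39 FREE]
Op 7: e = malloc(8) -> e = 14; heap: [0-6 ALLOC][7-13 ALLOC][14-21 ALLOC][22-39 FREE]
Op 8: a = realloc(a, 1) -> a = 0; heap: [0-0 ALLOC][1-6 FREE][7-13 ALLOC][14-21 ALLOC][22-39 FREE]
Op 9: free(a) -> (freed a); heap: [0-6 FREE][7-13 ALLOC][14-21 ALLOC][22-39 FREE]
Free blocks: [7 18] total_free=25 largest=18 -> 100*(25-18)/25 = 700/25 = 28

Answer: 28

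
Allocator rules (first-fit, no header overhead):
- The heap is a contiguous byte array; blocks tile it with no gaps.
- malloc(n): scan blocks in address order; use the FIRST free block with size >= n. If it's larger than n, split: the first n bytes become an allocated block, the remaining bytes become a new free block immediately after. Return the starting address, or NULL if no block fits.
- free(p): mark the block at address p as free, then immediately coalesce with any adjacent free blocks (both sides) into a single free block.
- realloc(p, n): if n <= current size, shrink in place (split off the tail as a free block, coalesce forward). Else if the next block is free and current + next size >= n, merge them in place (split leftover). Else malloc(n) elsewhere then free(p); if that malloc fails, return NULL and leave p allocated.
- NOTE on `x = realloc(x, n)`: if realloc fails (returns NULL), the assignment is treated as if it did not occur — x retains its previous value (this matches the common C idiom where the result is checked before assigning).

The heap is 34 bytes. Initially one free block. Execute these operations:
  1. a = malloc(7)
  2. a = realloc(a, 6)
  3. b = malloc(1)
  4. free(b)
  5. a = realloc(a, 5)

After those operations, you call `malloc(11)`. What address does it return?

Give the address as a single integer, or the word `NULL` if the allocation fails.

Answer: 5

Derivation:
Op 1: a = malloc(7) -> a = 0; heap: [0-6 ALLOC][7-33 FREE]
Op 2: a = realloc(a, 6) -> a = 0; heap: [0-5 ALLOC][6-33 FREE]
Op 3: b = malloc(1) -> b = 6; heap: [0-5 ALLOC][6-6 ALLOC][7-33 FREE]
Op 4: free(b) -> (freed b); heap: [0-5 ALLOC][6-33 FREE]
Op 5: a = realloc(a, 5) -> a = 0; heap: [0-4 ALLOC][5-33 FREE]
malloc(11): first-fit scan over [0-4 ALLOC][5-33 FREE] -> 5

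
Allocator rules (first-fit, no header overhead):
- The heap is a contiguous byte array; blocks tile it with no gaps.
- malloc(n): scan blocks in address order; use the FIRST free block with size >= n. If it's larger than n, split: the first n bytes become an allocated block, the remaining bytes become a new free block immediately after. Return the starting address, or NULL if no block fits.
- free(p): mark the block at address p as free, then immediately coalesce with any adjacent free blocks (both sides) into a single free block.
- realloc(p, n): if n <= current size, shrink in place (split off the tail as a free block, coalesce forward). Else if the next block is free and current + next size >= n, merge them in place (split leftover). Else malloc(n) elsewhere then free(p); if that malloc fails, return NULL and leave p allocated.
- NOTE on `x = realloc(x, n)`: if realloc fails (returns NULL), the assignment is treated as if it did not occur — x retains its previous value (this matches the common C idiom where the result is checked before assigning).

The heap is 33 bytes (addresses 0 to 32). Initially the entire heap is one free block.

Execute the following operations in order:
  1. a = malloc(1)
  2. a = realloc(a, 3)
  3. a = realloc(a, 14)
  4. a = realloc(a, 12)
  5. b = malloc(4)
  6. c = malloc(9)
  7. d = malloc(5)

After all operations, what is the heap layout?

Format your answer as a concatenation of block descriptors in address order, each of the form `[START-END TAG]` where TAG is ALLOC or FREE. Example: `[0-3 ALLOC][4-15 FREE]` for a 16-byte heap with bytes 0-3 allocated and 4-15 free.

Op 1: a = malloc(1) -> a = 0; heap: [0-0 ALLOC][1-32 FREE]
Op 2: a = realloc(a, 3) -> a = 0; heap: [0-2 ALLOC][3-32 FREE]
Op 3: a = realloc(a, 14) -> a = 0; heap: [0-13 ALLOC][14-32 FREE]
Op 4: a = realloc(a, 12) -> a = 0; heap: [0-11 ALLOC][12-32 FREE]
Op 5: b = malloc(4) -> b = 12; heap: [0-11 ALLOC][12-15 ALLOC][16-32 FREE]
Op 6: c = malloc(9) -> c = 16; heap: [0-11 ALLOC][12-15 ALLOC][16-24 ALLOC][25-32 FREE]
Op 7: d = malloc(5) -> d = 25; heap: [0-11 ALLOC][12-15 ALLOC][16-24 ALLOC][25-29 ALLOC][30-32 FREE]

Answer: [0-11 ALLOC][12-15 ALLOC][16-24 ALLOC][25-29 ALLOC][30-32 FREE]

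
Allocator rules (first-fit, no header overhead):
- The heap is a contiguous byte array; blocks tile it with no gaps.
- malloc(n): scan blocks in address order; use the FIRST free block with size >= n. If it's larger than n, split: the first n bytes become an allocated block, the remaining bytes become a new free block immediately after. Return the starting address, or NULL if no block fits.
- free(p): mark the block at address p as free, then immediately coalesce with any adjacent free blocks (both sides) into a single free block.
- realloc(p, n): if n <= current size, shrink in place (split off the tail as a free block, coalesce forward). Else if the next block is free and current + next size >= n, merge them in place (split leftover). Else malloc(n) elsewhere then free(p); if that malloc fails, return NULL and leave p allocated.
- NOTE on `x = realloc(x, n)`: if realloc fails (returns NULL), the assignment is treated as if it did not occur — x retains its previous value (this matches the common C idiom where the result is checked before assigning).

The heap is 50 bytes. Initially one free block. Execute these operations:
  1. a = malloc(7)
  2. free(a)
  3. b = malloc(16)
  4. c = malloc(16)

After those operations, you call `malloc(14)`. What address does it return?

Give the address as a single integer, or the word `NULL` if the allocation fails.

Op 1: a = malloc(7) -> a = 0; heap: [0-6 ALLOC][7-49 FREE]
Op 2: free(a) -> (freed a); heap: [0-49 FREE]
Op 3: b = malloc(16) -> b = 0; heap: [0-15 ALLOC][16-49 FREE]
Op 4: c = malloc(16) -> c = 16; heap: [0-15 ALLOC][16-31 ALLOC][32-49 FREE]
malloc(14): first-fit scan over [0-15 ALLOC][16-31 ALLOC][32-49 FREE] -> 32

Answer: 32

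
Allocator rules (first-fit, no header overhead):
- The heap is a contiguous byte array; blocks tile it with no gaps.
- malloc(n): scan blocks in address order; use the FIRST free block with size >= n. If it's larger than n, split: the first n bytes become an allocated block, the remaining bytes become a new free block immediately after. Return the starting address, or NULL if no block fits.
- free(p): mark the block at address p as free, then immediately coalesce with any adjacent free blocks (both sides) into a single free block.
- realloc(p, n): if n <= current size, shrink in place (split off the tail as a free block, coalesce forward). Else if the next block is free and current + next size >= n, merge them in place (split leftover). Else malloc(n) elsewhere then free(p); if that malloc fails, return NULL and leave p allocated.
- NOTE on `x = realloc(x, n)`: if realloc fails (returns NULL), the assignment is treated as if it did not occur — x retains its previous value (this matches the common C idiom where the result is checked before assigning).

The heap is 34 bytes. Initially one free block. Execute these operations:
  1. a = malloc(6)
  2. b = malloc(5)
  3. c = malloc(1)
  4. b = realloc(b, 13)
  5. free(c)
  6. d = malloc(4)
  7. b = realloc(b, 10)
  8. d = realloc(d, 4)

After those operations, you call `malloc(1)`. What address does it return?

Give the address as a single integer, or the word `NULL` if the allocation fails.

Op 1: a = malloc(6) -> a = 0; heap: [0-5 ALLOC][6-33 FREE]
Op 2: b = malloc(5) -> b = 6; heap: [0-5 ALLOC][6-10 ALLOC][11-33 FREE]
Op 3: c = malloc(1) -> c = 11; heap: [0-5 ALLOC][6-10 ALLOC][11-11 ALLOC][12-33 FREE]
Op 4: b = realloc(b, 13) -> b = 12; heap: [0-5 ALLOC][6-10 FREE][11-11 ALLOC][12-24 ALLOC][25-33 FREE]
Op 5: free(c) -> (freed c); heap: [0-5 ALLOC][6-11 FREE][12-24 ALLOC][25-33 FREE]
Op 6: d = malloc(4) -> d = 6; heap: [0-5 ALLOC][6-9 ALLOC][10-11 FREE][12-24 ALLOC][25-33 FREE]
Op 7: b = realloc(b, 10) -> b = 12; heap: [0-5 ALLOC][6-9 ALLOC][10-11 FREE][12-21 ALLOC][22-33 FREE]
Op 8: d = realloc(d, 4) -> d = 6; heap: [0-5 ALLOC][6-9 ALLOC][10-11 FREE][12-21 ALLOC][22-33 FREE]
malloc(1): first-fit scan over [0-5 ALLOC][6-9 ALLOC][10-11 FREE][12-21 ALLOC][22-33 FREE] -> 10

Answer: 10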